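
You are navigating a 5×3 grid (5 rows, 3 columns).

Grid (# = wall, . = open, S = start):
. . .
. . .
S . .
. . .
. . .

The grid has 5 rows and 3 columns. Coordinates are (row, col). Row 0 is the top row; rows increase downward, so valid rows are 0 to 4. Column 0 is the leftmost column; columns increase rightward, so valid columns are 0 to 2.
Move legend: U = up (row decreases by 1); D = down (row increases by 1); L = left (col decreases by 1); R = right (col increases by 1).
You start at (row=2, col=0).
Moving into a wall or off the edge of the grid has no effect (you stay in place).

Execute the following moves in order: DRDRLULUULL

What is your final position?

Start: (row=2, col=0)
  D (down): (row=2, col=0) -> (row=3, col=0)
  R (right): (row=3, col=0) -> (row=3, col=1)
  D (down): (row=3, col=1) -> (row=4, col=1)
  R (right): (row=4, col=1) -> (row=4, col=2)
  L (left): (row=4, col=2) -> (row=4, col=1)
  U (up): (row=4, col=1) -> (row=3, col=1)
  L (left): (row=3, col=1) -> (row=3, col=0)
  U (up): (row=3, col=0) -> (row=2, col=0)
  U (up): (row=2, col=0) -> (row=1, col=0)
  L (left): blocked, stay at (row=1, col=0)
  L (left): blocked, stay at (row=1, col=0)
Final: (row=1, col=0)

Answer: Final position: (row=1, col=0)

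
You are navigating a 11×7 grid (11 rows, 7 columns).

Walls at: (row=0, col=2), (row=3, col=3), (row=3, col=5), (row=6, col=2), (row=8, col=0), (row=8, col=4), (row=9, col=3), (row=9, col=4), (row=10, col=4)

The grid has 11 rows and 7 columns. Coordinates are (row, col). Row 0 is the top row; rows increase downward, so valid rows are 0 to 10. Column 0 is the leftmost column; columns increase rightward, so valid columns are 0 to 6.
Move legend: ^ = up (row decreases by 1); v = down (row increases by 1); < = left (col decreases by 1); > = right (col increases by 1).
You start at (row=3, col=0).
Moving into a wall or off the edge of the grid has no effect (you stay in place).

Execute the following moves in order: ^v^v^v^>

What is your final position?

Answer: Final position: (row=2, col=1)

Derivation:
Start: (row=3, col=0)
  ^ (up): (row=3, col=0) -> (row=2, col=0)
  v (down): (row=2, col=0) -> (row=3, col=0)
  ^ (up): (row=3, col=0) -> (row=2, col=0)
  v (down): (row=2, col=0) -> (row=3, col=0)
  ^ (up): (row=3, col=0) -> (row=2, col=0)
  v (down): (row=2, col=0) -> (row=3, col=0)
  ^ (up): (row=3, col=0) -> (row=2, col=0)
  > (right): (row=2, col=0) -> (row=2, col=1)
Final: (row=2, col=1)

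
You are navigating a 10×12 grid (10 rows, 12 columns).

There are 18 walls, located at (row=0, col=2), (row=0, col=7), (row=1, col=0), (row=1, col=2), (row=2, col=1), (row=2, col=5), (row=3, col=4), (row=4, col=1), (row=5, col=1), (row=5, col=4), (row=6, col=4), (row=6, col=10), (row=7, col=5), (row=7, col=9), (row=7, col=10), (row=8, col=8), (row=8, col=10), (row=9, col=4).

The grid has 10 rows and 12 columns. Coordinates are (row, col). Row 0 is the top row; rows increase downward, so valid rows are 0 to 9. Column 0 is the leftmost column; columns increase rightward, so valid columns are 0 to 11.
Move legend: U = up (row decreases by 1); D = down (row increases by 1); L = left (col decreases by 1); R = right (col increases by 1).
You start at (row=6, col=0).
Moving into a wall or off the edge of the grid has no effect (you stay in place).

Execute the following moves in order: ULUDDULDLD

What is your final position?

Answer: Final position: (row=7, col=0)

Derivation:
Start: (row=6, col=0)
  U (up): (row=6, col=0) -> (row=5, col=0)
  L (left): blocked, stay at (row=5, col=0)
  U (up): (row=5, col=0) -> (row=4, col=0)
  D (down): (row=4, col=0) -> (row=5, col=0)
  D (down): (row=5, col=0) -> (row=6, col=0)
  U (up): (row=6, col=0) -> (row=5, col=0)
  L (left): blocked, stay at (row=5, col=0)
  D (down): (row=5, col=0) -> (row=6, col=0)
  L (left): blocked, stay at (row=6, col=0)
  D (down): (row=6, col=0) -> (row=7, col=0)
Final: (row=7, col=0)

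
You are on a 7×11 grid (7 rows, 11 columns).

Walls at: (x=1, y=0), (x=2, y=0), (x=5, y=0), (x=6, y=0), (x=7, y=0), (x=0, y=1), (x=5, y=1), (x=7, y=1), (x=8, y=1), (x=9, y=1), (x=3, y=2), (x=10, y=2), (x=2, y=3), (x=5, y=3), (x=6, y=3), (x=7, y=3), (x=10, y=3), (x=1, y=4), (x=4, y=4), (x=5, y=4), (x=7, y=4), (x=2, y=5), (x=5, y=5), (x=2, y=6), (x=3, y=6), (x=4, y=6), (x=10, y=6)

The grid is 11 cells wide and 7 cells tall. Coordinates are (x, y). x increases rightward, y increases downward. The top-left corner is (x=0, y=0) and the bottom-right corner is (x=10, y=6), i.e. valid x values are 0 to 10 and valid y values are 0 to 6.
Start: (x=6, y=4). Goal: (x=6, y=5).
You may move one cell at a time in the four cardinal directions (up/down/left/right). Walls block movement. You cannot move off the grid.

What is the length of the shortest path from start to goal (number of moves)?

Answer: Shortest path length: 1

Derivation:
BFS from (x=6, y=4) until reaching (x=6, y=5):
  Distance 0: (x=6, y=4)
  Distance 1: (x=6, y=5)  <- goal reached here
One shortest path (1 moves): (x=6, y=4) -> (x=6, y=5)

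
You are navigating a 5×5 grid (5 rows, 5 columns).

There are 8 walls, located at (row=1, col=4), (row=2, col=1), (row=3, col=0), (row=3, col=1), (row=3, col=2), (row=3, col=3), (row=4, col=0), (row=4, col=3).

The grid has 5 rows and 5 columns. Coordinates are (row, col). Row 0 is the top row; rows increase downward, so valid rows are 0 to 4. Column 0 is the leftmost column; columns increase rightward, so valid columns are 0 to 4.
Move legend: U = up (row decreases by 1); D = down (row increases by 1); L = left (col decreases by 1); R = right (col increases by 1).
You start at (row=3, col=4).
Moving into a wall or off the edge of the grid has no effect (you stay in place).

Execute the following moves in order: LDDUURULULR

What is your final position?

Start: (row=3, col=4)
  L (left): blocked, stay at (row=3, col=4)
  D (down): (row=3, col=4) -> (row=4, col=4)
  D (down): blocked, stay at (row=4, col=4)
  U (up): (row=4, col=4) -> (row=3, col=4)
  U (up): (row=3, col=4) -> (row=2, col=4)
  R (right): blocked, stay at (row=2, col=4)
  U (up): blocked, stay at (row=2, col=4)
  L (left): (row=2, col=4) -> (row=2, col=3)
  U (up): (row=2, col=3) -> (row=1, col=3)
  L (left): (row=1, col=3) -> (row=1, col=2)
  R (right): (row=1, col=2) -> (row=1, col=3)
Final: (row=1, col=3)

Answer: Final position: (row=1, col=3)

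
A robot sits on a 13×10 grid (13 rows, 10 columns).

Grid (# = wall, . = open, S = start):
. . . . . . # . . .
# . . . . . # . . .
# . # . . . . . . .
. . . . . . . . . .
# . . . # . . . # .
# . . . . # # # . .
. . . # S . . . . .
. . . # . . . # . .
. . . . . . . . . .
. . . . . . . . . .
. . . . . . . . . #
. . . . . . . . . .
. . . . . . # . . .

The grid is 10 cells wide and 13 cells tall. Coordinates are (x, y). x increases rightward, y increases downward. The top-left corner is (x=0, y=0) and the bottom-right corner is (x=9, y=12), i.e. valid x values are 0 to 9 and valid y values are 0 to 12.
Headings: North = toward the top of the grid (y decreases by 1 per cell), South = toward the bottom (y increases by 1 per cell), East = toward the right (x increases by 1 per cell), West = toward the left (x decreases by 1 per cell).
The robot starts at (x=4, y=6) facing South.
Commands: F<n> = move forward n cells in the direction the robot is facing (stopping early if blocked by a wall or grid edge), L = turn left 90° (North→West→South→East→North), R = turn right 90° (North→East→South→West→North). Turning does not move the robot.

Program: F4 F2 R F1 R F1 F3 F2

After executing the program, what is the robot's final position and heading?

Start: (x=4, y=6), facing South
  F4: move forward 4, now at (x=4, y=10)
  F2: move forward 2, now at (x=4, y=12)
  R: turn right, now facing West
  F1: move forward 1, now at (x=3, y=12)
  R: turn right, now facing North
  F1: move forward 1, now at (x=3, y=11)
  F3: move forward 3, now at (x=3, y=8)
  F2: move forward 0/2 (blocked), now at (x=3, y=8)
Final: (x=3, y=8), facing North

Answer: Final position: (x=3, y=8), facing North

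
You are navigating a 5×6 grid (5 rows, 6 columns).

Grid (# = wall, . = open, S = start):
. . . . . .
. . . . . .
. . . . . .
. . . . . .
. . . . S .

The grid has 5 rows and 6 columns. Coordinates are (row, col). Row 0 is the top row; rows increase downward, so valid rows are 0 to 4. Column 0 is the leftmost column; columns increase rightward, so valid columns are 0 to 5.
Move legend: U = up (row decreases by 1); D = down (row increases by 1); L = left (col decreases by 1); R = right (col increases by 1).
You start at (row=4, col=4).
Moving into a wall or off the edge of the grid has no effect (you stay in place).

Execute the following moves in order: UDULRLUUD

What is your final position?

Answer: Final position: (row=2, col=3)

Derivation:
Start: (row=4, col=4)
  U (up): (row=4, col=4) -> (row=3, col=4)
  D (down): (row=3, col=4) -> (row=4, col=4)
  U (up): (row=4, col=4) -> (row=3, col=4)
  L (left): (row=3, col=4) -> (row=3, col=3)
  R (right): (row=3, col=3) -> (row=3, col=4)
  L (left): (row=3, col=4) -> (row=3, col=3)
  U (up): (row=3, col=3) -> (row=2, col=3)
  U (up): (row=2, col=3) -> (row=1, col=3)
  D (down): (row=1, col=3) -> (row=2, col=3)
Final: (row=2, col=3)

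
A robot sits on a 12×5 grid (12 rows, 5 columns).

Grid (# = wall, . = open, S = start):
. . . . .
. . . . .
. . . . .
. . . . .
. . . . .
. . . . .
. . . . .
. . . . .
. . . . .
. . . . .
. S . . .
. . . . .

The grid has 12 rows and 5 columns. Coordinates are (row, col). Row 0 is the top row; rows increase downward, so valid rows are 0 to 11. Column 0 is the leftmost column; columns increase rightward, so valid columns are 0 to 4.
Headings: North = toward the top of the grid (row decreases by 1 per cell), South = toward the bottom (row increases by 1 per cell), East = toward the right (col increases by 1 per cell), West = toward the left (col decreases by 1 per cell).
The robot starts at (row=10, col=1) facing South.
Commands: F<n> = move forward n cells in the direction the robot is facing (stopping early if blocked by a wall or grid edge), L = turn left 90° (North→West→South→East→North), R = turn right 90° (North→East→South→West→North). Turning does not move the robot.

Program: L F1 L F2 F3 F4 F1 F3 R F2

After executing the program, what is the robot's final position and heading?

Answer: Final position: (row=0, col=4), facing East

Derivation:
Start: (row=10, col=1), facing South
  L: turn left, now facing East
  F1: move forward 1, now at (row=10, col=2)
  L: turn left, now facing North
  F2: move forward 2, now at (row=8, col=2)
  F3: move forward 3, now at (row=5, col=2)
  F4: move forward 4, now at (row=1, col=2)
  F1: move forward 1, now at (row=0, col=2)
  F3: move forward 0/3 (blocked), now at (row=0, col=2)
  R: turn right, now facing East
  F2: move forward 2, now at (row=0, col=4)
Final: (row=0, col=4), facing East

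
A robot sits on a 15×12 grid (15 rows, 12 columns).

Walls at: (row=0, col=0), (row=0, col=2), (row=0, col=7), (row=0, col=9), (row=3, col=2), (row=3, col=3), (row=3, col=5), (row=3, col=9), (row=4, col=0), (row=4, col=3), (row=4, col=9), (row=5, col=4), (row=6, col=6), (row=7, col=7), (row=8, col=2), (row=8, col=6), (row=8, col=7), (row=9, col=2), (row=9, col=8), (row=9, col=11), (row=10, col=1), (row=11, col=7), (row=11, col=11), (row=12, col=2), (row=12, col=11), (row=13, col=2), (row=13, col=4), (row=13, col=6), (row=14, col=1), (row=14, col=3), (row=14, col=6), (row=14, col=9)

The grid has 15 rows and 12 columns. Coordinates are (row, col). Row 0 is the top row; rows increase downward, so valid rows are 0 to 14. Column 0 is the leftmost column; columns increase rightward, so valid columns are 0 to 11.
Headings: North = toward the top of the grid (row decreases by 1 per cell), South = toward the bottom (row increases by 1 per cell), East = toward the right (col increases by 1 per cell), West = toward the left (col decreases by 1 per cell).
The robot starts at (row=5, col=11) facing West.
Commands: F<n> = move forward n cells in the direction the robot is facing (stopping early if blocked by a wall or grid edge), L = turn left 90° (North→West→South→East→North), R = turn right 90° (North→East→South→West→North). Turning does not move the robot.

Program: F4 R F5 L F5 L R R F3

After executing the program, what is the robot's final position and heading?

Start: (row=5, col=11), facing West
  F4: move forward 4, now at (row=5, col=7)
  R: turn right, now facing North
  F5: move forward 4/5 (blocked), now at (row=1, col=7)
  L: turn left, now facing West
  F5: move forward 5, now at (row=1, col=2)
  L: turn left, now facing South
  R: turn right, now facing West
  R: turn right, now facing North
  F3: move forward 0/3 (blocked), now at (row=1, col=2)
Final: (row=1, col=2), facing North

Answer: Final position: (row=1, col=2), facing North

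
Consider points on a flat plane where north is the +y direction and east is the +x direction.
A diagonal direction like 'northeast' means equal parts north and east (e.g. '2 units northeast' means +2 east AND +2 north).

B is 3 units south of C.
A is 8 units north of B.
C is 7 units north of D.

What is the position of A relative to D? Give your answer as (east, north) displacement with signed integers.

Place D at the origin (east=0, north=0).
  C is 7 units north of D: delta (east=+0, north=+7); C at (east=0, north=7).
  B is 3 units south of C: delta (east=+0, north=-3); B at (east=0, north=4).
  A is 8 units north of B: delta (east=+0, north=+8); A at (east=0, north=12).
Therefore A relative to D: (east=0, north=12).

Answer: A is at (east=0, north=12) relative to D.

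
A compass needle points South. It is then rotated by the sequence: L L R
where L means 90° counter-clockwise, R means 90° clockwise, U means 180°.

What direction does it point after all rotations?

Answer: Final heading: East

Derivation:
Start: South
  L (left (90° counter-clockwise)) -> East
  L (left (90° counter-clockwise)) -> North
  R (right (90° clockwise)) -> East
Final: East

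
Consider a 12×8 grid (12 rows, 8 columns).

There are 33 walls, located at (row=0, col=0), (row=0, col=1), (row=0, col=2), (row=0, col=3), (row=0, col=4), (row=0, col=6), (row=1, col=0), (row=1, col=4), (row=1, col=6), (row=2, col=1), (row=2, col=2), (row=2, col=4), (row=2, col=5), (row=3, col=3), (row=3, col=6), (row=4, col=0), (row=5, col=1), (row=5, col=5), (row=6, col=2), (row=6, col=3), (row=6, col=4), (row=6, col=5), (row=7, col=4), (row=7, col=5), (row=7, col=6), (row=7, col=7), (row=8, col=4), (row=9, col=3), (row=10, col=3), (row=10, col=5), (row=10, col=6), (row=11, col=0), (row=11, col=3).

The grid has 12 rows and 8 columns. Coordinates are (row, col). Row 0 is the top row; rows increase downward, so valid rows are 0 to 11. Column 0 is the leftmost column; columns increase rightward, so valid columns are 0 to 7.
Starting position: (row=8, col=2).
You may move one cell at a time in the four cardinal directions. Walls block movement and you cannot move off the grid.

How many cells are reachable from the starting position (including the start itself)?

Answer: Reachable cells: 19

Derivation:
BFS flood-fill from (row=8, col=2):
  Distance 0: (row=8, col=2)
  Distance 1: (row=7, col=2), (row=8, col=1), (row=8, col=3), (row=9, col=2)
  Distance 2: (row=7, col=1), (row=7, col=3), (row=8, col=0), (row=9, col=1), (row=10, col=2)
  Distance 3: (row=6, col=1), (row=7, col=0), (row=9, col=0), (row=10, col=1), (row=11, col=2)
  Distance 4: (row=6, col=0), (row=10, col=0), (row=11, col=1)
  Distance 5: (row=5, col=0)
Total reachable: 19 (grid has 63 open cells total)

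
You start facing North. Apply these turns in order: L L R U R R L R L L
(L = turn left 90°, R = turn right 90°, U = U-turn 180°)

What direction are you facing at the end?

Answer: Final heading: East

Derivation:
Start: North
  L (left (90° counter-clockwise)) -> West
  L (left (90° counter-clockwise)) -> South
  R (right (90° clockwise)) -> West
  U (U-turn (180°)) -> East
  R (right (90° clockwise)) -> South
  R (right (90° clockwise)) -> West
  L (left (90° counter-clockwise)) -> South
  R (right (90° clockwise)) -> West
  L (left (90° counter-clockwise)) -> South
  L (left (90° counter-clockwise)) -> East
Final: East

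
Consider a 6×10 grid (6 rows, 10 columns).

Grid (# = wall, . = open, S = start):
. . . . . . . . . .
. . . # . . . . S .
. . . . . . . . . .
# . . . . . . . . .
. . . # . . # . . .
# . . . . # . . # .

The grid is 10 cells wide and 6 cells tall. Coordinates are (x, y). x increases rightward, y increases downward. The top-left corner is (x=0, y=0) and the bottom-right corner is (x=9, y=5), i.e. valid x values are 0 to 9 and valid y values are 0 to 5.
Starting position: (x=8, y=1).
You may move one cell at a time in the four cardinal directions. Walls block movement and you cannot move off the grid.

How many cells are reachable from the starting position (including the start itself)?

Answer: Reachable cells: 53

Derivation:
BFS flood-fill from (x=8, y=1):
  Distance 0: (x=8, y=1)
  Distance 1: (x=8, y=0), (x=7, y=1), (x=9, y=1), (x=8, y=2)
  Distance 2: (x=7, y=0), (x=9, y=0), (x=6, y=1), (x=7, y=2), (x=9, y=2), (x=8, y=3)
  Distance 3: (x=6, y=0), (x=5, y=1), (x=6, y=2), (x=7, y=3), (x=9, y=3), (x=8, y=4)
  Distance 4: (x=5, y=0), (x=4, y=1), (x=5, y=2), (x=6, y=3), (x=7, y=4), (x=9, y=4)
  Distance 5: (x=4, y=0), (x=4, y=2), (x=5, y=3), (x=7, y=5), (x=9, y=5)
  Distance 6: (x=3, y=0), (x=3, y=2), (x=4, y=3), (x=5, y=4), (x=6, y=5)
  Distance 7: (x=2, y=0), (x=2, y=2), (x=3, y=3), (x=4, y=4)
  Distance 8: (x=1, y=0), (x=2, y=1), (x=1, y=2), (x=2, y=3), (x=4, y=5)
  Distance 9: (x=0, y=0), (x=1, y=1), (x=0, y=2), (x=1, y=3), (x=2, y=4), (x=3, y=5)
  Distance 10: (x=0, y=1), (x=1, y=4), (x=2, y=5)
  Distance 11: (x=0, y=4), (x=1, y=5)
Total reachable: 53 (grid has 53 open cells total)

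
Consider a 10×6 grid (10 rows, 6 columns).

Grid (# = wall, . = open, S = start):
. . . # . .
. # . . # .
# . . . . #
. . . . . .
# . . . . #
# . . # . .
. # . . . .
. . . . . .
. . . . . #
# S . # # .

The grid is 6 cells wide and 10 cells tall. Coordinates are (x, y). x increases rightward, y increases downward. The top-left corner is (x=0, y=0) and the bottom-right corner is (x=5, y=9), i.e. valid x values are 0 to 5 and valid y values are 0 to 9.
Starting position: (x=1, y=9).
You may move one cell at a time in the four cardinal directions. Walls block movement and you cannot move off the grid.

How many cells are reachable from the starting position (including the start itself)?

Answer: Reachable cells: 42

Derivation:
BFS flood-fill from (x=1, y=9):
  Distance 0: (x=1, y=9)
  Distance 1: (x=1, y=8), (x=2, y=9)
  Distance 2: (x=1, y=7), (x=0, y=8), (x=2, y=8)
  Distance 3: (x=0, y=7), (x=2, y=7), (x=3, y=8)
  Distance 4: (x=0, y=6), (x=2, y=6), (x=3, y=7), (x=4, y=8)
  Distance 5: (x=2, y=5), (x=3, y=6), (x=4, y=7)
  Distance 6: (x=2, y=4), (x=1, y=5), (x=4, y=6), (x=5, y=7)
  Distance 7: (x=2, y=3), (x=1, y=4), (x=3, y=4), (x=4, y=5), (x=5, y=6)
  Distance 8: (x=2, y=2), (x=1, y=3), (x=3, y=3), (x=4, y=4), (x=5, y=5)
  Distance 9: (x=2, y=1), (x=1, y=2), (x=3, y=2), (x=0, y=3), (x=4, y=3)
  Distance 10: (x=2, y=0), (x=3, y=1), (x=4, y=2), (x=5, y=3)
  Distance 11: (x=1, y=0)
  Distance 12: (x=0, y=0)
  Distance 13: (x=0, y=1)
Total reachable: 42 (grid has 46 open cells total)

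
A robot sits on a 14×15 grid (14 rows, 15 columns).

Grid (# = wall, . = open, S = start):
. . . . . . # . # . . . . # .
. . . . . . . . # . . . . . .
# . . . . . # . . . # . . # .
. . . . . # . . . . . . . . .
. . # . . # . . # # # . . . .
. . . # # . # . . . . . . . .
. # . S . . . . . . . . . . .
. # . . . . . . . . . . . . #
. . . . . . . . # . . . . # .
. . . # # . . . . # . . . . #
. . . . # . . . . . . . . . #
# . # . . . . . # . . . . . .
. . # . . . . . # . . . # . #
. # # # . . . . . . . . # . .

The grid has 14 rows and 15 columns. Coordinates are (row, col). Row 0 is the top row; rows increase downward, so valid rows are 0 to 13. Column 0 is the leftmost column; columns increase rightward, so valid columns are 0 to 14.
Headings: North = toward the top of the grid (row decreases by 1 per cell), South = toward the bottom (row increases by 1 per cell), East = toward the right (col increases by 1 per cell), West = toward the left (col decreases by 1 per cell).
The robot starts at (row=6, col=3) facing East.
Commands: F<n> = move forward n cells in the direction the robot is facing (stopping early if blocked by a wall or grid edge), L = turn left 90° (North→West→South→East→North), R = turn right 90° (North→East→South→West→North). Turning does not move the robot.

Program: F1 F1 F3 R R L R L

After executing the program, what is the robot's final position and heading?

Start: (row=6, col=3), facing East
  F1: move forward 1, now at (row=6, col=4)
  F1: move forward 1, now at (row=6, col=5)
  F3: move forward 3, now at (row=6, col=8)
  R: turn right, now facing South
  R: turn right, now facing West
  L: turn left, now facing South
  R: turn right, now facing West
  L: turn left, now facing South
Final: (row=6, col=8), facing South

Answer: Final position: (row=6, col=8), facing South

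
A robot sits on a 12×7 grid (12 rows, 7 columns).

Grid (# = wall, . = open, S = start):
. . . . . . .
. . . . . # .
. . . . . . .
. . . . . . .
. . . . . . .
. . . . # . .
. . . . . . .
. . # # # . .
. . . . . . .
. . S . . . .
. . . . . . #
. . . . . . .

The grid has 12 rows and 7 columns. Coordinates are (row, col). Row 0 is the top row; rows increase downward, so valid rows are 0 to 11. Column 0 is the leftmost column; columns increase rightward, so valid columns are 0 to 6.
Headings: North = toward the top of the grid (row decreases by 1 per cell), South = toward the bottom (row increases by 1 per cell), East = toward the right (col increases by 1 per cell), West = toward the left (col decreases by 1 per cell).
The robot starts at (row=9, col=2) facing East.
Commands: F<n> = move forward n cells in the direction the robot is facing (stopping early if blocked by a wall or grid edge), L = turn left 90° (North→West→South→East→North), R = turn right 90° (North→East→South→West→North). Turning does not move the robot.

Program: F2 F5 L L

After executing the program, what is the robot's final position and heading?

Start: (row=9, col=2), facing East
  F2: move forward 2, now at (row=9, col=4)
  F5: move forward 2/5 (blocked), now at (row=9, col=6)
  L: turn left, now facing North
  L: turn left, now facing West
Final: (row=9, col=6), facing West

Answer: Final position: (row=9, col=6), facing West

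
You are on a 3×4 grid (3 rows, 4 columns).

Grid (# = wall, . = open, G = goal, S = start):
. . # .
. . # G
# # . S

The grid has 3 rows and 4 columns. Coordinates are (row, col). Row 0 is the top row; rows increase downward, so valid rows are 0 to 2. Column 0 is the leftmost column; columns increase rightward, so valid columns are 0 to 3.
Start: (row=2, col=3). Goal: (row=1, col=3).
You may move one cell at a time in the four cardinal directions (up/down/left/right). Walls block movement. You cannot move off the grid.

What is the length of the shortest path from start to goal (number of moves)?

BFS from (row=2, col=3) until reaching (row=1, col=3):
  Distance 0: (row=2, col=3)
  Distance 1: (row=1, col=3), (row=2, col=2)  <- goal reached here
One shortest path (1 moves): (row=2, col=3) -> (row=1, col=3)

Answer: Shortest path length: 1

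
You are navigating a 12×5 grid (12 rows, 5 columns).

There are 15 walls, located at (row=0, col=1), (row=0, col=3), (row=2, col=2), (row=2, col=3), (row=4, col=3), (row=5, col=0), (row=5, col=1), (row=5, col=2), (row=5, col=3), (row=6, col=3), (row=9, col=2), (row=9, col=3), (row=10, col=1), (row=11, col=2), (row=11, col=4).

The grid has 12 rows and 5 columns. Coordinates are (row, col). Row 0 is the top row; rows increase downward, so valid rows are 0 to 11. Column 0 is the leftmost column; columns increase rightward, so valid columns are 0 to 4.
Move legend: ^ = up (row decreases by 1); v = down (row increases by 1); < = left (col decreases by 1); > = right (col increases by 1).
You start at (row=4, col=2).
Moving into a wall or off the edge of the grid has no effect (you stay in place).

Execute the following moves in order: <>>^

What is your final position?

Answer: Final position: (row=3, col=2)

Derivation:
Start: (row=4, col=2)
  < (left): (row=4, col=2) -> (row=4, col=1)
  > (right): (row=4, col=1) -> (row=4, col=2)
  > (right): blocked, stay at (row=4, col=2)
  ^ (up): (row=4, col=2) -> (row=3, col=2)
Final: (row=3, col=2)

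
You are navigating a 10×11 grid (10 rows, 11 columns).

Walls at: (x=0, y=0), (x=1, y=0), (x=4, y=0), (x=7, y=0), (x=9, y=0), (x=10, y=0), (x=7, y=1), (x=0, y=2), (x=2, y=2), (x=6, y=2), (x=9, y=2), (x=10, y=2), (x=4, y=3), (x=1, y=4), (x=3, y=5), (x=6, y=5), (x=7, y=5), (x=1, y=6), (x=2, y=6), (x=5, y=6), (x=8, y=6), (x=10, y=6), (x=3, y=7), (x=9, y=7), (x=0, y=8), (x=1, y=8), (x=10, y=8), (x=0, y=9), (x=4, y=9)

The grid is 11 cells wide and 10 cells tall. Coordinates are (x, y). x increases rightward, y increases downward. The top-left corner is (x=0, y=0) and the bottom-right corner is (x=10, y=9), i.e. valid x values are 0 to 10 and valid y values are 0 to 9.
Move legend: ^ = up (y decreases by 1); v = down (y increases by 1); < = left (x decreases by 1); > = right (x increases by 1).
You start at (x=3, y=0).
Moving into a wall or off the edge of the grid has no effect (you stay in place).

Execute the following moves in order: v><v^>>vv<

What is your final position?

Start: (x=3, y=0)
  v (down): (x=3, y=0) -> (x=3, y=1)
  > (right): (x=3, y=1) -> (x=4, y=1)
  < (left): (x=4, y=1) -> (x=3, y=1)
  v (down): (x=3, y=1) -> (x=3, y=2)
  ^ (up): (x=3, y=2) -> (x=3, y=1)
  > (right): (x=3, y=1) -> (x=4, y=1)
  > (right): (x=4, y=1) -> (x=5, y=1)
  v (down): (x=5, y=1) -> (x=5, y=2)
  v (down): (x=5, y=2) -> (x=5, y=3)
  < (left): blocked, stay at (x=5, y=3)
Final: (x=5, y=3)

Answer: Final position: (x=5, y=3)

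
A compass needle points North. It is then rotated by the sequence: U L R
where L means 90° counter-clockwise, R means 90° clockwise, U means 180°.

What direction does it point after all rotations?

Start: North
  U (U-turn (180°)) -> South
  L (left (90° counter-clockwise)) -> East
  R (right (90° clockwise)) -> South
Final: South

Answer: Final heading: South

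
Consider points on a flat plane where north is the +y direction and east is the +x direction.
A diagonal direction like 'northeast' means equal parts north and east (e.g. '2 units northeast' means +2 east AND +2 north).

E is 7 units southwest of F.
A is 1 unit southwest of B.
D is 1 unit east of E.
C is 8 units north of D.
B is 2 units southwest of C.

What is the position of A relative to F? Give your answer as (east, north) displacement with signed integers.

Place F at the origin (east=0, north=0).
  E is 7 units southwest of F: delta (east=-7, north=-7); E at (east=-7, north=-7).
  D is 1 unit east of E: delta (east=+1, north=+0); D at (east=-6, north=-7).
  C is 8 units north of D: delta (east=+0, north=+8); C at (east=-6, north=1).
  B is 2 units southwest of C: delta (east=-2, north=-2); B at (east=-8, north=-1).
  A is 1 unit southwest of B: delta (east=-1, north=-1); A at (east=-9, north=-2).
Therefore A relative to F: (east=-9, north=-2).

Answer: A is at (east=-9, north=-2) relative to F.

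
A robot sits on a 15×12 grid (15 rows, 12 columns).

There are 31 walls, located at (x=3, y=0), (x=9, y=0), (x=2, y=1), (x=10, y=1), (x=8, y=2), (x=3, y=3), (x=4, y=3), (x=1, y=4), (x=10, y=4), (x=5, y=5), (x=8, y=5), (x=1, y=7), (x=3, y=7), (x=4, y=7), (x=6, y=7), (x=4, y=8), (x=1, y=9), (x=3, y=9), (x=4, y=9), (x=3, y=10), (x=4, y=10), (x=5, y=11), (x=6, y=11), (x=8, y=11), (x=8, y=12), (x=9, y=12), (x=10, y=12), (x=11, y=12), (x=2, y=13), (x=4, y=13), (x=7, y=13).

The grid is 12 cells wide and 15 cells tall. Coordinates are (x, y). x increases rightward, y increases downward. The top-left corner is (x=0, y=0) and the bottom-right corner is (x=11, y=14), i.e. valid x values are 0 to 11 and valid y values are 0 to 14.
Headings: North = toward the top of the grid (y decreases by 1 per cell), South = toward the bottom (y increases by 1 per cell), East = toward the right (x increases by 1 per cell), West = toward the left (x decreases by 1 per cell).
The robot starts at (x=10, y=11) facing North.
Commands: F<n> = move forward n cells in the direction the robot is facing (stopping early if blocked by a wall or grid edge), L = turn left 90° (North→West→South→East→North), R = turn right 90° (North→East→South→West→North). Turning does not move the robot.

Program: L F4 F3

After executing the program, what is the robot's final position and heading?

Start: (x=10, y=11), facing North
  L: turn left, now facing West
  F4: move forward 1/4 (blocked), now at (x=9, y=11)
  F3: move forward 0/3 (blocked), now at (x=9, y=11)
Final: (x=9, y=11), facing West

Answer: Final position: (x=9, y=11), facing West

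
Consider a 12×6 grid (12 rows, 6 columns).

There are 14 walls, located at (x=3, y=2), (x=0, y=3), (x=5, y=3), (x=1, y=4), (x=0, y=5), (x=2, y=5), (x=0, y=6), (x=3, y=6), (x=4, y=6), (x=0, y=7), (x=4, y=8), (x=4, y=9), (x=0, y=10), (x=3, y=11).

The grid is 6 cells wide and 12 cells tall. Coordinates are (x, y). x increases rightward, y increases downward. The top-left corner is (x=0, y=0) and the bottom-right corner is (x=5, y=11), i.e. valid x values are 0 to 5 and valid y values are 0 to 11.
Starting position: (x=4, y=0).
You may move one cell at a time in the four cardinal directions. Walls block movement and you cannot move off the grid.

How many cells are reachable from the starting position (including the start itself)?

BFS flood-fill from (x=4, y=0):
  Distance 0: (x=4, y=0)
  Distance 1: (x=3, y=0), (x=5, y=0), (x=4, y=1)
  Distance 2: (x=2, y=0), (x=3, y=1), (x=5, y=1), (x=4, y=2)
  Distance 3: (x=1, y=0), (x=2, y=1), (x=5, y=2), (x=4, y=3)
  Distance 4: (x=0, y=0), (x=1, y=1), (x=2, y=2), (x=3, y=3), (x=4, y=4)
  Distance 5: (x=0, y=1), (x=1, y=2), (x=2, y=3), (x=3, y=4), (x=5, y=4), (x=4, y=5)
  Distance 6: (x=0, y=2), (x=1, y=3), (x=2, y=4), (x=3, y=5), (x=5, y=5)
  Distance 7: (x=5, y=6)
  Distance 8: (x=5, y=7)
  Distance 9: (x=4, y=7), (x=5, y=8)
  Distance 10: (x=3, y=7), (x=5, y=9)
  Distance 11: (x=2, y=7), (x=3, y=8), (x=5, y=10)
  Distance 12: (x=2, y=6), (x=1, y=7), (x=2, y=8), (x=3, y=9), (x=4, y=10), (x=5, y=11)
  Distance 13: (x=1, y=6), (x=1, y=8), (x=2, y=9), (x=3, y=10), (x=4, y=11)
  Distance 14: (x=1, y=5), (x=0, y=8), (x=1, y=9), (x=2, y=10)
  Distance 15: (x=0, y=9), (x=1, y=10), (x=2, y=11)
  Distance 16: (x=1, y=11)
  Distance 17: (x=0, y=11)
Total reachable: 57 (grid has 58 open cells total)

Answer: Reachable cells: 57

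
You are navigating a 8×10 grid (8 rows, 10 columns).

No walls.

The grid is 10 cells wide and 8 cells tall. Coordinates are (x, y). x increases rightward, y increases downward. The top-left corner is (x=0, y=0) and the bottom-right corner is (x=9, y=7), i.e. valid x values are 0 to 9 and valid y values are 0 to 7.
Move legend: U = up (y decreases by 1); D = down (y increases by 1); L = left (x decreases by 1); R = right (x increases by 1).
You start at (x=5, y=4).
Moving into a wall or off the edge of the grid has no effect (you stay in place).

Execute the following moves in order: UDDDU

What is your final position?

Answer: Final position: (x=5, y=5)

Derivation:
Start: (x=5, y=4)
  U (up): (x=5, y=4) -> (x=5, y=3)
  D (down): (x=5, y=3) -> (x=5, y=4)
  D (down): (x=5, y=4) -> (x=5, y=5)
  D (down): (x=5, y=5) -> (x=5, y=6)
  U (up): (x=5, y=6) -> (x=5, y=5)
Final: (x=5, y=5)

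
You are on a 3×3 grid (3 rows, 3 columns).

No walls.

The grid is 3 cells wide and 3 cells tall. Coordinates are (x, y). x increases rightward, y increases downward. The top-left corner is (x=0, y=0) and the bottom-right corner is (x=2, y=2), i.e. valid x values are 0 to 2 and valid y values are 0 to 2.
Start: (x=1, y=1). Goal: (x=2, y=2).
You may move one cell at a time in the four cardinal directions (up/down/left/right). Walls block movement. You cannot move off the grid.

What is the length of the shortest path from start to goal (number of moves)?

BFS from (x=1, y=1) until reaching (x=2, y=2):
  Distance 0: (x=1, y=1)
  Distance 1: (x=1, y=0), (x=0, y=1), (x=2, y=1), (x=1, y=2)
  Distance 2: (x=0, y=0), (x=2, y=0), (x=0, y=2), (x=2, y=2)  <- goal reached here
One shortest path (2 moves): (x=1, y=1) -> (x=2, y=1) -> (x=2, y=2)

Answer: Shortest path length: 2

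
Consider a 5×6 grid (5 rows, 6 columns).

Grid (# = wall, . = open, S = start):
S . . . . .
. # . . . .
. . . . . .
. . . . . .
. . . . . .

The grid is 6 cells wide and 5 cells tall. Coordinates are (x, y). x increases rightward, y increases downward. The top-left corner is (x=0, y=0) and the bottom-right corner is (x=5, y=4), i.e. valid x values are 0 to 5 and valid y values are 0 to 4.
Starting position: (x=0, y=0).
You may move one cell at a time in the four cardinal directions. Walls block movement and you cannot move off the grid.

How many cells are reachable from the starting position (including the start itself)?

Answer: Reachable cells: 29

Derivation:
BFS flood-fill from (x=0, y=0):
  Distance 0: (x=0, y=0)
  Distance 1: (x=1, y=0), (x=0, y=1)
  Distance 2: (x=2, y=0), (x=0, y=2)
  Distance 3: (x=3, y=0), (x=2, y=1), (x=1, y=2), (x=0, y=3)
  Distance 4: (x=4, y=0), (x=3, y=1), (x=2, y=2), (x=1, y=3), (x=0, y=4)
  Distance 5: (x=5, y=0), (x=4, y=1), (x=3, y=2), (x=2, y=3), (x=1, y=4)
  Distance 6: (x=5, y=1), (x=4, y=2), (x=3, y=3), (x=2, y=4)
  Distance 7: (x=5, y=2), (x=4, y=3), (x=3, y=4)
  Distance 8: (x=5, y=3), (x=4, y=4)
  Distance 9: (x=5, y=4)
Total reachable: 29 (grid has 29 open cells total)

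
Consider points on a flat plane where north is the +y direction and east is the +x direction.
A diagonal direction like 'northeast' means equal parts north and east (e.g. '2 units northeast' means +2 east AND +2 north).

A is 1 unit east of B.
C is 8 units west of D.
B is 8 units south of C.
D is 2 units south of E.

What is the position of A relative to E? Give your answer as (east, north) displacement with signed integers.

Place E at the origin (east=0, north=0).
  D is 2 units south of E: delta (east=+0, north=-2); D at (east=0, north=-2).
  C is 8 units west of D: delta (east=-8, north=+0); C at (east=-8, north=-2).
  B is 8 units south of C: delta (east=+0, north=-8); B at (east=-8, north=-10).
  A is 1 unit east of B: delta (east=+1, north=+0); A at (east=-7, north=-10).
Therefore A relative to E: (east=-7, north=-10).

Answer: A is at (east=-7, north=-10) relative to E.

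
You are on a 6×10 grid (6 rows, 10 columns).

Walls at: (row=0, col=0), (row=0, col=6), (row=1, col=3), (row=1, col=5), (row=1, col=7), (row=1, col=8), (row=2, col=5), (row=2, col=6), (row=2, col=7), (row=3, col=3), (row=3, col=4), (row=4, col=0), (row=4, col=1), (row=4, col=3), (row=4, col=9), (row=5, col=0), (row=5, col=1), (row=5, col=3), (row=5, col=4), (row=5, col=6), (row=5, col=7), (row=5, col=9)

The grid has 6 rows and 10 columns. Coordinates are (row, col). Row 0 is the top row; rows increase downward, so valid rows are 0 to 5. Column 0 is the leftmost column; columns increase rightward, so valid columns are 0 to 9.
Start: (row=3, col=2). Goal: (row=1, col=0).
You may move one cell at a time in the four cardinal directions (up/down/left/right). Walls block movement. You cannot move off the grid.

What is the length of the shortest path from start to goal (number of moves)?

BFS from (row=3, col=2) until reaching (row=1, col=0):
  Distance 0: (row=3, col=2)
  Distance 1: (row=2, col=2), (row=3, col=1), (row=4, col=2)
  Distance 2: (row=1, col=2), (row=2, col=1), (row=2, col=3), (row=3, col=0), (row=5, col=2)
  Distance 3: (row=0, col=2), (row=1, col=1), (row=2, col=0), (row=2, col=4)
  Distance 4: (row=0, col=1), (row=0, col=3), (row=1, col=0), (row=1, col=4)  <- goal reached here
One shortest path (4 moves): (row=3, col=2) -> (row=3, col=1) -> (row=3, col=0) -> (row=2, col=0) -> (row=1, col=0)

Answer: Shortest path length: 4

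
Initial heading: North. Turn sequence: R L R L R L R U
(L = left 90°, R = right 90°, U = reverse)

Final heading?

Start: North
  R (right (90° clockwise)) -> East
  L (left (90° counter-clockwise)) -> North
  R (right (90° clockwise)) -> East
  L (left (90° counter-clockwise)) -> North
  R (right (90° clockwise)) -> East
  L (left (90° counter-clockwise)) -> North
  R (right (90° clockwise)) -> East
  U (U-turn (180°)) -> West
Final: West

Answer: Final heading: West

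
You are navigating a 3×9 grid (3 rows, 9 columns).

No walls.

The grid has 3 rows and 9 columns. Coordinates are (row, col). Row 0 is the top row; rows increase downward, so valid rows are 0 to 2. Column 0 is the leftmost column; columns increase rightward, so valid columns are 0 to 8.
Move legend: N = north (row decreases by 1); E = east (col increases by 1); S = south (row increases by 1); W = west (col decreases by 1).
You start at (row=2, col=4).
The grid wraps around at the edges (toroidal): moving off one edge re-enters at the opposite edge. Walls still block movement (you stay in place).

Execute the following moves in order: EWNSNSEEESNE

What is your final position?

Answer: Final position: (row=2, col=8)

Derivation:
Start: (row=2, col=4)
  E (east): (row=2, col=4) -> (row=2, col=5)
  W (west): (row=2, col=5) -> (row=2, col=4)
  N (north): (row=2, col=4) -> (row=1, col=4)
  S (south): (row=1, col=4) -> (row=2, col=4)
  N (north): (row=2, col=4) -> (row=1, col=4)
  S (south): (row=1, col=4) -> (row=2, col=4)
  E (east): (row=2, col=4) -> (row=2, col=5)
  E (east): (row=2, col=5) -> (row=2, col=6)
  E (east): (row=2, col=6) -> (row=2, col=7)
  S (south): (row=2, col=7) -> (row=0, col=7)
  N (north): (row=0, col=7) -> (row=2, col=7)
  E (east): (row=2, col=7) -> (row=2, col=8)
Final: (row=2, col=8)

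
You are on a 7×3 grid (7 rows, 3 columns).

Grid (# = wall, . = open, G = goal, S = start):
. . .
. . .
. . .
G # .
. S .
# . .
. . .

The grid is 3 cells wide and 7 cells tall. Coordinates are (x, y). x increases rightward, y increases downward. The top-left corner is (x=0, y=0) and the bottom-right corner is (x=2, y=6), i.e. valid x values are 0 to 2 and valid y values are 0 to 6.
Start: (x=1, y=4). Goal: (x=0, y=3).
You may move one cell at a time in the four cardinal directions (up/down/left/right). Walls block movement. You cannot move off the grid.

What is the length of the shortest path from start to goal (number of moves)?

Answer: Shortest path length: 2

Derivation:
BFS from (x=1, y=4) until reaching (x=0, y=3):
  Distance 0: (x=1, y=4)
  Distance 1: (x=0, y=4), (x=2, y=4), (x=1, y=5)
  Distance 2: (x=0, y=3), (x=2, y=3), (x=2, y=5), (x=1, y=6)  <- goal reached here
One shortest path (2 moves): (x=1, y=4) -> (x=0, y=4) -> (x=0, y=3)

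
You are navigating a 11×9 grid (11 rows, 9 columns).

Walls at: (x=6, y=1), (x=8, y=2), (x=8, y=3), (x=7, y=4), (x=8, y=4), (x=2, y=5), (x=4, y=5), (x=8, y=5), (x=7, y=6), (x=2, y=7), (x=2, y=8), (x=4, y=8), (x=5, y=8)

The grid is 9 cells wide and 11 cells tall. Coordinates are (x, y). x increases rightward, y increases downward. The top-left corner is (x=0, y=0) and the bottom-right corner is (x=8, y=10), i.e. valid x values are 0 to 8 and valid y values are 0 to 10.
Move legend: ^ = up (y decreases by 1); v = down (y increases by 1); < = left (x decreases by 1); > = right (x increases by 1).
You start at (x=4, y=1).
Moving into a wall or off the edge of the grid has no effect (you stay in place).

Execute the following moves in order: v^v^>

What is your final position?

Start: (x=4, y=1)
  v (down): (x=4, y=1) -> (x=4, y=2)
  ^ (up): (x=4, y=2) -> (x=4, y=1)
  v (down): (x=4, y=1) -> (x=4, y=2)
  ^ (up): (x=4, y=2) -> (x=4, y=1)
  > (right): (x=4, y=1) -> (x=5, y=1)
Final: (x=5, y=1)

Answer: Final position: (x=5, y=1)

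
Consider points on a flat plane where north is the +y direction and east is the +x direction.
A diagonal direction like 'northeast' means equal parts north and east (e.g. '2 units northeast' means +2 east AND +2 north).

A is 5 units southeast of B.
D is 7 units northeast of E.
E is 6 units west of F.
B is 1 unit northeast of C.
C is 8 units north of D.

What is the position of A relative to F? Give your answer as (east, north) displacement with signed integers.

Answer: A is at (east=7, north=11) relative to F.

Derivation:
Place F at the origin (east=0, north=0).
  E is 6 units west of F: delta (east=-6, north=+0); E at (east=-6, north=0).
  D is 7 units northeast of E: delta (east=+7, north=+7); D at (east=1, north=7).
  C is 8 units north of D: delta (east=+0, north=+8); C at (east=1, north=15).
  B is 1 unit northeast of C: delta (east=+1, north=+1); B at (east=2, north=16).
  A is 5 units southeast of B: delta (east=+5, north=-5); A at (east=7, north=11).
Therefore A relative to F: (east=7, north=11).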